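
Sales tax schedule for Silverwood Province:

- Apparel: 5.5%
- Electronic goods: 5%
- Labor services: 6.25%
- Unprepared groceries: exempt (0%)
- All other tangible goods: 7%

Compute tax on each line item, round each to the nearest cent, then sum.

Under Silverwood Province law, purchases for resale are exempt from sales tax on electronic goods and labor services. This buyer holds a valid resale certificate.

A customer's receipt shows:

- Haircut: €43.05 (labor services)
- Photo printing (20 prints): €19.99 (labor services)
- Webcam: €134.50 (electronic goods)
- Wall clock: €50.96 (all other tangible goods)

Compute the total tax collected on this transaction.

€3.57

Haircut €43.05: labor services, buyer-exempt → 0% → €0.00
Photo printing (20 prints) €19.99: labor services, buyer-exempt → 0% → €0.00
Webcam €134.50: electronic goods, buyer-exempt → 0% → €0.00
Wall clock €50.96: all other tangible goods → 7% → €3.57
Total tax = €3.57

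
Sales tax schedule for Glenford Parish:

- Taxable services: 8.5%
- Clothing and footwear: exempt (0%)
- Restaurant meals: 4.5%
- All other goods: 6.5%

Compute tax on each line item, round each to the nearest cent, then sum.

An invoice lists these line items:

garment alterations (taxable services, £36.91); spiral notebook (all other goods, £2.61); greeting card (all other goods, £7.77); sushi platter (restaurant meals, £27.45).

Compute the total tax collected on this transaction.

£5.06

Garment alterations £36.91: taxable services → 8.5% → £3.14
Spiral notebook £2.61: all other goods → 6.5% → £0.17
Greeting card £7.77: all other goods → 6.5% → £0.51
Sushi platter £27.45: restaurant meals → 4.5% → £1.24
Total tax = £3.14 + £0.17 + £0.51 + £1.24 = £5.06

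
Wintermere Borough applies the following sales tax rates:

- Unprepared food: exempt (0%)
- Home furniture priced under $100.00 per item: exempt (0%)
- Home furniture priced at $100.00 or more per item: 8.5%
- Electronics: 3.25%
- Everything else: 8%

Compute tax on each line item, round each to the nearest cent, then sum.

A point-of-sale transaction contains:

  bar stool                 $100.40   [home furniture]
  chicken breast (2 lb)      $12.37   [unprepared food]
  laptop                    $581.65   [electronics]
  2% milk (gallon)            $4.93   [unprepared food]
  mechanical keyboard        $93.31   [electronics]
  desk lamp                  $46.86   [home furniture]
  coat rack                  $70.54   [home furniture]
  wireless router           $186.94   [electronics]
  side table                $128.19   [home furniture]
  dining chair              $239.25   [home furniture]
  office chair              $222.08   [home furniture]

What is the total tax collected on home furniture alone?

Bar stool $100.40: home furniture, $100.00 or more → 8.5% → $8.53
Desk lamp $46.86: home furniture, under $100.00 → 0% → $0.00
Coat rack $70.54: home furniture, under $100.00 → 0% → $0.00
Side table $128.19: home furniture, $100.00 or more → 8.5% → $10.90
Dining chair $239.25: home furniture, $100.00 or more → 8.5% → $20.34
Office chair $222.08: home furniture, $100.00 or more → 8.5% → $18.88
Tax on home furniture = $8.53 + $0.00 + $0.00 + $10.90 + $20.34 + $18.88 = $58.65

$58.65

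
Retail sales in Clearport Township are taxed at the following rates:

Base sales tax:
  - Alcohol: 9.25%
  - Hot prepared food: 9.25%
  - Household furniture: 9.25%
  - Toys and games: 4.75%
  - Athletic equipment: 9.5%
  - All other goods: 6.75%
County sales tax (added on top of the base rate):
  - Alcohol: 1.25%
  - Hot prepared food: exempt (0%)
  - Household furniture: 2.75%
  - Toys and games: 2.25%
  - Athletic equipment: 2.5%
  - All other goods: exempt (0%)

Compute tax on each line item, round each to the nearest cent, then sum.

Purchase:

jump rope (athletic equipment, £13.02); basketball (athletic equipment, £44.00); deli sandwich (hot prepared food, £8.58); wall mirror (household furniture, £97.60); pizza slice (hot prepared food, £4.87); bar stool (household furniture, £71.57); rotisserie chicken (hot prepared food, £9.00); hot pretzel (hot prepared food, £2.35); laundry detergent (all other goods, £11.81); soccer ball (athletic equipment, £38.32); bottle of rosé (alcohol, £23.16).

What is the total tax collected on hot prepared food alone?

Deli sandwich £8.58: hot prepared food → 9.25% + 0% county = 9.25% → £0.79
Pizza slice £4.87: hot prepared food → 9.25% + 0% county = 9.25% → £0.45
Rotisserie chicken £9.00: hot prepared food → 9.25% + 0% county = 9.25% → £0.83
Hot pretzel £2.35: hot prepared food → 9.25% + 0% county = 9.25% → £0.22
Tax on hot prepared food = £0.79 + £0.45 + £0.83 + £0.22 = £2.29

£2.29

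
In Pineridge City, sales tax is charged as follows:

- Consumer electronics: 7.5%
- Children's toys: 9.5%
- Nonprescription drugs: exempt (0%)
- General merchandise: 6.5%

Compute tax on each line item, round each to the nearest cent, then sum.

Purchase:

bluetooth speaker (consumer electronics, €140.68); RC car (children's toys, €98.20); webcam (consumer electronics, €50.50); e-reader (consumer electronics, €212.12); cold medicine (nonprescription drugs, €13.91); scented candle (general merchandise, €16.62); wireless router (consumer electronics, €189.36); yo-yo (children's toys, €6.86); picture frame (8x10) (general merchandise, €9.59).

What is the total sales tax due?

Bluetooth speaker €140.68: consumer electronics → 7.5% → €10.55
RC car €98.20: children's toys → 9.5% → €9.33
Webcam €50.50: consumer electronics → 7.5% → €3.79
E-reader €212.12: consumer electronics → 7.5% → €15.91
Cold medicine €13.91: nonprescription drugs → 0% → €0.00
Scented candle €16.62: general merchandise → 6.5% → €1.08
Wireless router €189.36: consumer electronics → 7.5% → €14.20
Yo-yo €6.86: children's toys → 9.5% → €0.65
Picture frame (8x10) €9.59: general merchandise → 6.5% → €0.62
Total tax = €10.55 + €9.33 + €3.79 + €15.91 + €1.08 + €14.20 + €0.65 + €0.62 = €56.13

€56.13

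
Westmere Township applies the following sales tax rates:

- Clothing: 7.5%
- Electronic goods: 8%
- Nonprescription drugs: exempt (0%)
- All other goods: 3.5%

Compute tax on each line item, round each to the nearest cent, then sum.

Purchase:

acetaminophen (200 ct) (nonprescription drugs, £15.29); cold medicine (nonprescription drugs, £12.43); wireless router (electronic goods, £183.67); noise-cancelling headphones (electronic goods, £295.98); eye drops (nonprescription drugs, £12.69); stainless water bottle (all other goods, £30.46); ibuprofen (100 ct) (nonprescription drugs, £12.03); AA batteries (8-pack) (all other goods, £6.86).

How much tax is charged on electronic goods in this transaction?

£38.37

Wireless router £183.67: electronic goods → 8% → £14.69
Noise-cancelling headphones £295.98: electronic goods → 8% → £23.68
Tax on electronic goods = £14.69 + £23.68 = £38.37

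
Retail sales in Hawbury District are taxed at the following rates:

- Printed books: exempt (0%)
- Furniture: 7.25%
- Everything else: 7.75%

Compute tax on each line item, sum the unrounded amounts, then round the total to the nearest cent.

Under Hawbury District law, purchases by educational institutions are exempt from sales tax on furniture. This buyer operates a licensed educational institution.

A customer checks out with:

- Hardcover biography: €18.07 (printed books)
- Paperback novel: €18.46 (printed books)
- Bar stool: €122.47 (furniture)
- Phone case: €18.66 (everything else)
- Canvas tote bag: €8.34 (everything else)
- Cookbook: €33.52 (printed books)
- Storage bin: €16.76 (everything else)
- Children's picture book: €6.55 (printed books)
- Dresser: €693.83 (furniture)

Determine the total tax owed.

Hardcover biography €18.07: printed books → 0% → €0.00
Paperback novel €18.46: printed books → 0% → €0.00
Bar stool €122.47: furniture, buyer-exempt → 0% → €0.00
Phone case €18.66: everything else → 7.75% → €1.44615
Canvas tote bag €8.34: everything else → 7.75% → €0.64635
Cookbook €33.52: printed books → 0% → €0.00
Storage bin €16.76: everything else → 7.75% → €1.2989
Children's picture book €6.55: printed books → 0% → €0.00
Dresser €693.83: furniture, buyer-exempt → 0% → €0.00
Unrounded tax sum = €3.3914 → €3.39

€3.39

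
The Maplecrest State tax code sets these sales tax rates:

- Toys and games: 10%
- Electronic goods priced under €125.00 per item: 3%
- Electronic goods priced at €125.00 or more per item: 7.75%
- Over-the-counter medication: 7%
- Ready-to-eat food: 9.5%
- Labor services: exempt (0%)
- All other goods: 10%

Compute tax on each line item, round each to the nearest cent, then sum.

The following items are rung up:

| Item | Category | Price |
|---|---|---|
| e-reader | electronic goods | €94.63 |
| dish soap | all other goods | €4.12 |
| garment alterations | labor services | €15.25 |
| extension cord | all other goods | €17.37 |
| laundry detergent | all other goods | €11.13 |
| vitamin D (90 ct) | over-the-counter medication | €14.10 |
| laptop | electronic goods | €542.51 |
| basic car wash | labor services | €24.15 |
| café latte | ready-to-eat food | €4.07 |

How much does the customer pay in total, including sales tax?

E-reader €94.63: electronic goods, under €125.00 → 3% → €2.84
Dish soap €4.12: all other goods → 10% → €0.41
Garment alterations €15.25: labor services → 0% → €0.00
Extension cord €17.37: all other goods → 10% → €1.74
Laundry detergent €11.13: all other goods → 10% → €1.11
Vitamin D (90 ct) €14.10: over-the-counter medication → 7% → €0.99
Laptop €542.51: electronic goods, €125.00 or more → 7.75% → €42.04
Basic car wash €24.15: labor services → 0% → €0.00
Café latte €4.07: ready-to-eat food → 9.5% → €0.39
Subtotal = €727.33; tax = €49.52; total due = €776.85

€776.85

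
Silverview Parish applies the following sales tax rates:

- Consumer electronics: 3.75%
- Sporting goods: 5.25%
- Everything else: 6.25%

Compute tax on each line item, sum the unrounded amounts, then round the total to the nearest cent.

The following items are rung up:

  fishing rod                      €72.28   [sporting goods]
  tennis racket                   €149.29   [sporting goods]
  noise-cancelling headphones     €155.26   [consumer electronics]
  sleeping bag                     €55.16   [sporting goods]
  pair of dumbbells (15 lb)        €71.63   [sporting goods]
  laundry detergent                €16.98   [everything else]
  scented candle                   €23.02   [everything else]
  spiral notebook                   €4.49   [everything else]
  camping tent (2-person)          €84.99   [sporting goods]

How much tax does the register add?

Fishing rod €72.28: sporting goods → 5.25% → €3.7947
Tennis racket €149.29: sporting goods → 5.25% → €7.837725
Noise-cancelling headphones €155.26: consumer electronics → 3.75% → €5.82225
Sleeping bag €55.16: sporting goods → 5.25% → €2.8959
Pair of dumbbells (15 lb) €71.63: sporting goods → 5.25% → €3.760575
Laundry detergent €16.98: everything else → 6.25% → €1.06125
Scented candle €23.02: everything else → 6.25% → €1.43875
Spiral notebook €4.49: everything else → 6.25% → €0.280625
Camping tent (2-person) €84.99: sporting goods → 5.25% → €4.461975
Unrounded tax sum = €31.35375 → €31.35

€31.35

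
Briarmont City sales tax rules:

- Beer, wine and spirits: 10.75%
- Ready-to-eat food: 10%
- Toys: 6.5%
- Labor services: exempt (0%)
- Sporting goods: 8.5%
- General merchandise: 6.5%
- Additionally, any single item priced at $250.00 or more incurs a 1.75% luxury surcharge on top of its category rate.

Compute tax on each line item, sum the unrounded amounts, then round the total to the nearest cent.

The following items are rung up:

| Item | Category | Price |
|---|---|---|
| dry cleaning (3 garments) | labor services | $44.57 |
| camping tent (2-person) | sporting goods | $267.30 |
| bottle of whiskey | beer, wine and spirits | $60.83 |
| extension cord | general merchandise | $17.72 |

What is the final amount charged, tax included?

Dry cleaning (3 garments) $44.57: labor services → 0% → $0.00
Camping tent (2-person) $267.30: sporting goods → 8.5% + 1.75% surcharge = 10.25% → $27.39825
Bottle of whiskey $60.83: beer, wine and spirits → 10.75% → $6.539225
Extension cord $17.72: general merchandise → 6.5% → $1.1518
Subtotal = $390.42; unrounded tax = $35.089275 → $35.09; total due = $425.51

$425.51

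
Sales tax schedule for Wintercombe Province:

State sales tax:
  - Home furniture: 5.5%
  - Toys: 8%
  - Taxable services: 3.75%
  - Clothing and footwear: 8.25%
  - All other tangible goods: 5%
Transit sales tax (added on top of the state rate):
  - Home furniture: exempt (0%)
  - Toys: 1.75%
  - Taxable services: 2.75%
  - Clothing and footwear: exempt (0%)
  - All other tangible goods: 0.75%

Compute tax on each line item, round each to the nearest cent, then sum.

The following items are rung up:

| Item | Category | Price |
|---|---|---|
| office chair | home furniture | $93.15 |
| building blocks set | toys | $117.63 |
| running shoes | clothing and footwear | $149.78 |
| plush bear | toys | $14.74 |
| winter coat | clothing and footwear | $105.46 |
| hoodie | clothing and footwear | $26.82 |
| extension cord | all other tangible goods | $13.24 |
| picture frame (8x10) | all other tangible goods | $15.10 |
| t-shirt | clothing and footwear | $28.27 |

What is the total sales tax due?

Office chair $93.15: home furniture → 5.5% + 0% transit = 5.5% → $5.12
Building blocks set $117.63: toys → 8% + 1.75% transit = 9.75% → $11.47
Running shoes $149.78: clothing and footwear → 8.25% + 0% transit = 8.25% → $12.36
Plush bear $14.74: toys → 8% + 1.75% transit = 9.75% → $1.44
Winter coat $105.46: clothing and footwear → 8.25% + 0% transit = 8.25% → $8.70
Hoodie $26.82: clothing and footwear → 8.25% + 0% transit = 8.25% → $2.21
Extension cord $13.24: all other tangible goods → 5% + 0.75% transit = 5.75% → $0.76
Picture frame (8x10) $15.10: all other tangible goods → 5% + 0.75% transit = 5.75% → $0.87
T-shirt $28.27: clothing and footwear → 8.25% + 0% transit = 8.25% → $2.33
Total tax = $5.12 + $11.47 + $12.36 + $1.44 + $8.70 + $2.21 + $0.76 + $0.87 + $2.33 = $45.26

$45.26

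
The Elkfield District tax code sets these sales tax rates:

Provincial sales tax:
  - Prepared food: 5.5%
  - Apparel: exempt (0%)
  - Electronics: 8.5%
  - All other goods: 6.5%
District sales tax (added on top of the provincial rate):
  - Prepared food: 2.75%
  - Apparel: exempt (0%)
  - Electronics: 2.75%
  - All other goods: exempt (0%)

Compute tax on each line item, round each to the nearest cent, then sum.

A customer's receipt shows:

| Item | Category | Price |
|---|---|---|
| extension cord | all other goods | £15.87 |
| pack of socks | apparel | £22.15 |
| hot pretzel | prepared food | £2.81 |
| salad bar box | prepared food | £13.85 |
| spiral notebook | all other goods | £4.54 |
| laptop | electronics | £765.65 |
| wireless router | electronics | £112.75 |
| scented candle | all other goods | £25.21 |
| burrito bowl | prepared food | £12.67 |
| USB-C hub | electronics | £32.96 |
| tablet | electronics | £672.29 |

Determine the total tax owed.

Extension cord £15.87: all other goods → 6.5% + 0% district = 6.5% → £1.03
Pack of socks £22.15: apparel → 0% + 0% district = 0% → £0.00
Hot pretzel £2.81: prepared food → 5.5% + 2.75% district = 8.25% → £0.23
Salad bar box £13.85: prepared food → 5.5% + 2.75% district = 8.25% → £1.14
Spiral notebook £4.54: all other goods → 6.5% + 0% district = 6.5% → £0.30
Laptop £765.65: electronics → 8.5% + 2.75% district = 11.25% → £86.14
Wireless router £112.75: electronics → 8.5% + 2.75% district = 11.25% → £12.68
Scented candle £25.21: all other goods → 6.5% + 0% district = 6.5% → £1.64
Burrito bowl £12.67: prepared food → 5.5% + 2.75% district = 8.25% → £1.05
USB-C hub £32.96: electronics → 8.5% + 2.75% district = 11.25% → £3.71
Tablet £672.29: electronics → 8.5% + 2.75% district = 11.25% → £75.63
Total tax = £1.03 + £0.23 + £1.14 + £0.30 + £86.14 + £12.68 + £1.64 + £1.05 + £3.71 + £75.63 = £183.55

£183.55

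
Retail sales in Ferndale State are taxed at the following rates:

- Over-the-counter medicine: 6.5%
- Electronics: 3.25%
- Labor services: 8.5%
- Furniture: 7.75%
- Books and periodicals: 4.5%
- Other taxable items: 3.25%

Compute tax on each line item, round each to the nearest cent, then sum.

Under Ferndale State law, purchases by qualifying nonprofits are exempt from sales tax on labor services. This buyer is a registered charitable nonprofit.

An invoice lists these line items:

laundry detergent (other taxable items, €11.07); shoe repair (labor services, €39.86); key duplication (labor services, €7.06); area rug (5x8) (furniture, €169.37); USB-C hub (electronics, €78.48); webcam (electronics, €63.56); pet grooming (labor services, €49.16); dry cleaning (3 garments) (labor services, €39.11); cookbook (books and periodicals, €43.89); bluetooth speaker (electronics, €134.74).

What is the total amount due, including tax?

Laundry detergent €11.07: other taxable items → 3.25% → €0.36
Shoe repair €39.86: labor services, buyer-exempt → 0% → €0.00
Key duplication €7.06: labor services, buyer-exempt → 0% → €0.00
Area rug (5x8) €169.37: furniture → 7.75% → €13.13
USB-C hub €78.48: electronics → 3.25% → €2.55
Webcam €63.56: electronics → 3.25% → €2.07
Pet grooming €49.16: labor services, buyer-exempt → 0% → €0.00
Dry cleaning (3 garments) €39.11: labor services, buyer-exempt → 0% → €0.00
Cookbook €43.89: books and periodicals → 4.5% → €1.98
Bluetooth speaker €134.74: electronics → 3.25% → €4.38
Subtotal = €636.30; tax = €24.47; total due = €660.77

€660.77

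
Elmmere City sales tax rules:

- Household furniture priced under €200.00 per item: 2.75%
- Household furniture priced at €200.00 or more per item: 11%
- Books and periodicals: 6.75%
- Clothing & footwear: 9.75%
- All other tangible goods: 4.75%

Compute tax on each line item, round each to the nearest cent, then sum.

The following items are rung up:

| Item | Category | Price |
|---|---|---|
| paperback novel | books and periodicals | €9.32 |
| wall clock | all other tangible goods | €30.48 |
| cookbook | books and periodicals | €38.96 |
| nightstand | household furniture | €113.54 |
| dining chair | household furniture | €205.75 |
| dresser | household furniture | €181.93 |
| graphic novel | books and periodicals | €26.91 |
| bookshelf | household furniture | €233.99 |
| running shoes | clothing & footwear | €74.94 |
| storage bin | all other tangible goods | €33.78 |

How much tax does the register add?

€71.93

Paperback novel €9.32: books and periodicals → 6.75% → €0.63
Wall clock €30.48: all other tangible goods → 4.75% → €1.45
Cookbook €38.96: books and periodicals → 6.75% → €2.63
Nightstand €113.54: household furniture, under €200.00 → 2.75% → €3.12
Dining chair €205.75: household furniture, €200.00 or more → 11% → €22.63
Dresser €181.93: household furniture, under €200.00 → 2.75% → €5.00
Graphic novel €26.91: books and periodicals → 6.75% → €1.82
Bookshelf €233.99: household furniture, €200.00 or more → 11% → €25.74
Running shoes €74.94: clothing & footwear → 9.75% → €7.31
Storage bin €33.78: all other tangible goods → 4.75% → €1.60
Total tax = €0.63 + €1.45 + €2.63 + €3.12 + €22.63 + €5.00 + €1.82 + €25.74 + €7.31 + €1.60 = €71.93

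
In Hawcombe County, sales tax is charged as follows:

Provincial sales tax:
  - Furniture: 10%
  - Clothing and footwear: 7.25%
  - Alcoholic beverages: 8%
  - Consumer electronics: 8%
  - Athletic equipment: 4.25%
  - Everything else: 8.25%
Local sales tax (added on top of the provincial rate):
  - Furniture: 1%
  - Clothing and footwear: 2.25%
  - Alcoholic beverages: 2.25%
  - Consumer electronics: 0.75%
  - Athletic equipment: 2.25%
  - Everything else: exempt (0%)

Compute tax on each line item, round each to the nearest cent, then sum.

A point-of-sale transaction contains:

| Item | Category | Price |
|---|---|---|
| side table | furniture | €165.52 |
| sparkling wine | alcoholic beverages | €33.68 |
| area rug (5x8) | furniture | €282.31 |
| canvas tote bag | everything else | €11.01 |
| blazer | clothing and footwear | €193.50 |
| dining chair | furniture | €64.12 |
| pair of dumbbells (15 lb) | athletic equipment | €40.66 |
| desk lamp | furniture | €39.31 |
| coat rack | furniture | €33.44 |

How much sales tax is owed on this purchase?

Side table €165.52: furniture → 10% + 1% local = 11% → €18.21
Sparkling wine €33.68: alcoholic beverages → 8% + 2.25% local = 10.25% → €3.45
Area rug (5x8) €282.31: furniture → 10% + 1% local = 11% → €31.05
Canvas tote bag €11.01: everything else → 8.25% + 0% local = 8.25% → €0.91
Blazer €193.50: clothing and footwear → 7.25% + 2.25% local = 9.5% → €18.38
Dining chair €64.12: furniture → 10% + 1% local = 11% → €7.05
Pair of dumbbells (15 lb) €40.66: athletic equipment → 4.25% + 2.25% local = 6.5% → €2.64
Desk lamp €39.31: furniture → 10% + 1% local = 11% → €4.32
Coat rack €33.44: furniture → 10% + 1% local = 11% → €3.68
Total tax = €18.21 + €3.45 + €31.05 + €0.91 + €18.38 + €7.05 + €2.64 + €4.32 + €3.68 = €89.69

€89.69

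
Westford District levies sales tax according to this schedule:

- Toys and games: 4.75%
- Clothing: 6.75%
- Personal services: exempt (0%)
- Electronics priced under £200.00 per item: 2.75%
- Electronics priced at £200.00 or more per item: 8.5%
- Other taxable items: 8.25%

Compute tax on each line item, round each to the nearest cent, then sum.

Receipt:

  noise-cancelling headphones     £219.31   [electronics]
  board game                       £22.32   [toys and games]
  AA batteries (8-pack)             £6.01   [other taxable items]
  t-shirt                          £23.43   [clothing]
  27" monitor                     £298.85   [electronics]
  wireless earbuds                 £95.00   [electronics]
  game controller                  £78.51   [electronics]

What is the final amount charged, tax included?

Noise-cancelling headphones £219.31: electronics, £200.00 or more → 8.5% → £18.64
Board game £22.32: toys and games → 4.75% → £1.06
AA batteries (8-pack) £6.01: other taxable items → 8.25% → £0.50
T-shirt £23.43: clothing → 6.75% → £1.58
27" monitor £298.85: electronics, £200.00 or more → 8.5% → £25.40
Wireless earbuds £95.00: electronics, under £200.00 → 2.75% → £2.61
Game controller £78.51: electronics, under £200.00 → 2.75% → £2.16
Subtotal = £743.43; tax = £51.95; total due = £795.38

£795.38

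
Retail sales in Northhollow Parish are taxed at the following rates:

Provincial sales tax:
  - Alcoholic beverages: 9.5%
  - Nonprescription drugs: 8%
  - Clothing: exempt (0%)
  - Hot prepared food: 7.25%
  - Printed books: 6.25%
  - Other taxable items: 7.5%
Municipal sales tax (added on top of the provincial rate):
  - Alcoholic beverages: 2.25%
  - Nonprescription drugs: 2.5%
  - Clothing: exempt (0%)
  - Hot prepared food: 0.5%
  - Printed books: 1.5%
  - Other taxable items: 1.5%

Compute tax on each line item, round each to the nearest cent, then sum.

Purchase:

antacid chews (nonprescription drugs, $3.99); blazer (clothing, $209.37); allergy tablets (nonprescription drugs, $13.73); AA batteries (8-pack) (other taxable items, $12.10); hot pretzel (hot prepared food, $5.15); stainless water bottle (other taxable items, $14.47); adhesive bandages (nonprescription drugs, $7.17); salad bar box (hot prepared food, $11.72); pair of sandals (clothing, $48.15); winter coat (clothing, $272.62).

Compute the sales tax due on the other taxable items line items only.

AA batteries (8-pack) $12.10: other taxable items → 7.5% + 1.5% municipal = 9% → $1.09
Stainless water bottle $14.47: other taxable items → 7.5% + 1.5% municipal = 9% → $1.30
Tax on other taxable items = $1.09 + $1.30 = $2.39

$2.39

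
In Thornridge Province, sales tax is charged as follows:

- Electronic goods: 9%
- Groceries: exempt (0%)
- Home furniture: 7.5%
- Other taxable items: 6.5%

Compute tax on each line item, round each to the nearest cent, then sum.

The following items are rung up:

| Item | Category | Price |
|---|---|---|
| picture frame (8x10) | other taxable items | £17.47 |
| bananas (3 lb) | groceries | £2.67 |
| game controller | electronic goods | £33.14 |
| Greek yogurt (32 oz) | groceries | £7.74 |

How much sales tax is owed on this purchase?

£4.12

Picture frame (8x10) £17.47: other taxable items → 6.5% → £1.14
Bananas (3 lb) £2.67: groceries → 0% → £0.00
Game controller £33.14: electronic goods → 9% → £2.98
Greek yogurt (32 oz) £7.74: groceries → 0% → £0.00
Total tax = £1.14 + £2.98 = £4.12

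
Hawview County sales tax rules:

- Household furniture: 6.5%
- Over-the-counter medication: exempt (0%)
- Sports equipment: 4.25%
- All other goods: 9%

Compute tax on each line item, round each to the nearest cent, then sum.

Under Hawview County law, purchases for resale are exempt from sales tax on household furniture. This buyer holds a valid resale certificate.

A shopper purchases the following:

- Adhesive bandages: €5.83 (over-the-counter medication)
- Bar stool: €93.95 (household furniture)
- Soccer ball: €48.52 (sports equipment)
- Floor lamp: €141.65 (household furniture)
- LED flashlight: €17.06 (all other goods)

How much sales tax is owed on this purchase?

€3.60

Adhesive bandages €5.83: over-the-counter medication → 0% → €0.00
Bar stool €93.95: household furniture, buyer-exempt → 0% → €0.00
Soccer ball €48.52: sports equipment → 4.25% → €2.06
Floor lamp €141.65: household furniture, buyer-exempt → 0% → €0.00
LED flashlight €17.06: all other goods → 9% → €1.54
Total tax = €2.06 + €1.54 = €3.60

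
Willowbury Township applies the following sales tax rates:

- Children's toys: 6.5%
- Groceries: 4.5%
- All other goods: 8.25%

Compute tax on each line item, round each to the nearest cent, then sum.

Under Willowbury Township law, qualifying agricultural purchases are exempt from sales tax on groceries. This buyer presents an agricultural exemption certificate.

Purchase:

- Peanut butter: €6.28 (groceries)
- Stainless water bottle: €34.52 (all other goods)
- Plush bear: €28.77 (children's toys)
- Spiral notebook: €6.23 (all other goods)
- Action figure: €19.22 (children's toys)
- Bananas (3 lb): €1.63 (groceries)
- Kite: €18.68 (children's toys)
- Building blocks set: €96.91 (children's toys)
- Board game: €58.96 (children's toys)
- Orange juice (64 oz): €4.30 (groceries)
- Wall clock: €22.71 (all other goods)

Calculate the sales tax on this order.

€19.69

Peanut butter €6.28: groceries, buyer-exempt → 0% → €0.00
Stainless water bottle €34.52: all other goods → 8.25% → €2.85
Plush bear €28.77: children's toys → 6.5% → €1.87
Spiral notebook €6.23: all other goods → 8.25% → €0.51
Action figure €19.22: children's toys → 6.5% → €1.25
Bananas (3 lb) €1.63: groceries, buyer-exempt → 0% → €0.00
Kite €18.68: children's toys → 6.5% → €1.21
Building blocks set €96.91: children's toys → 6.5% → €6.30
Board game €58.96: children's toys → 6.5% → €3.83
Orange juice (64 oz) €4.30: groceries, buyer-exempt → 0% → €0.00
Wall clock €22.71: all other goods → 8.25% → €1.87
Total tax = €2.85 + €1.87 + €0.51 + €1.25 + €1.21 + €6.30 + €3.83 + €1.87 = €19.69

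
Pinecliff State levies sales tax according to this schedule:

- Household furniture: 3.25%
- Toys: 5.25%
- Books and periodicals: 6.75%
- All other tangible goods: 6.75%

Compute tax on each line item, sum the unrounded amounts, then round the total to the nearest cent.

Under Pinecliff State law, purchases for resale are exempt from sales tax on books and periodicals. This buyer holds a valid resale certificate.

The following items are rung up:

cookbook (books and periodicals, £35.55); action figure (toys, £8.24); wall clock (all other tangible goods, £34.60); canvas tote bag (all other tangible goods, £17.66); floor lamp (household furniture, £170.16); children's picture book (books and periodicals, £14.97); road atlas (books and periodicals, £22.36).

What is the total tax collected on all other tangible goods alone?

£3.53

Wall clock £34.60: all other tangible goods → 6.75% → £2.3355
Canvas tote bag £17.66: all other tangible goods → 6.75% → £1.19205
Tax on all other tangible goods: unrounded sum = £3.52755 → £3.53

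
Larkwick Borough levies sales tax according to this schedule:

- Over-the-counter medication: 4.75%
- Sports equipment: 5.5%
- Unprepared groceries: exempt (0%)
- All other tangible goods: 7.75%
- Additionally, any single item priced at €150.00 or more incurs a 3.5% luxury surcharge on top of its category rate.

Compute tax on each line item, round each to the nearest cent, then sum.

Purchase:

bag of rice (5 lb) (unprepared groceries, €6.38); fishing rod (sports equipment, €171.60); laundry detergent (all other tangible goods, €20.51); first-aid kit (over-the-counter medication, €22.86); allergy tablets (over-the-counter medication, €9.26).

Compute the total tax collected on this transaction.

Bag of rice (5 lb) €6.38: unprepared groceries → 0% → €0.00
Fishing rod €171.60: sports equipment → 5.5% + 3.5% surcharge = 9% → €15.44
Laundry detergent €20.51: all other tangible goods → 7.75% → €1.59
First-aid kit €22.86: over-the-counter medication → 4.75% → €1.09
Allergy tablets €9.26: over-the-counter medication → 4.75% → €0.44
Total tax = €15.44 + €1.59 + €1.09 + €0.44 = €18.56

€18.56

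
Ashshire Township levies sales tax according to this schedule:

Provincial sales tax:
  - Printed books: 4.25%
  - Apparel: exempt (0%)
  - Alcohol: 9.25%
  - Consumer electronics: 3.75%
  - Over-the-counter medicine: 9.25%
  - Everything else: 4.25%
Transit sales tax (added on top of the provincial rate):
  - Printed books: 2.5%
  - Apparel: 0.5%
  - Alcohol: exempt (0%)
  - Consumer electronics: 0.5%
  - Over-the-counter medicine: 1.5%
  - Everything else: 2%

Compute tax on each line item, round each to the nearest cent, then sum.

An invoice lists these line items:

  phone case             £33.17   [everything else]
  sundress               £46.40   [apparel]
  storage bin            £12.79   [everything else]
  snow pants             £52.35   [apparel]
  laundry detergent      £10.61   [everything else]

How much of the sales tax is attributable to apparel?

£0.49

Sundress £46.40: apparel → 0% + 0.5% transit = 0.5% → £0.23
Snow pants £52.35: apparel → 0% + 0.5% transit = 0.5% → £0.26
Tax on apparel = £0.23 + £0.26 = £0.49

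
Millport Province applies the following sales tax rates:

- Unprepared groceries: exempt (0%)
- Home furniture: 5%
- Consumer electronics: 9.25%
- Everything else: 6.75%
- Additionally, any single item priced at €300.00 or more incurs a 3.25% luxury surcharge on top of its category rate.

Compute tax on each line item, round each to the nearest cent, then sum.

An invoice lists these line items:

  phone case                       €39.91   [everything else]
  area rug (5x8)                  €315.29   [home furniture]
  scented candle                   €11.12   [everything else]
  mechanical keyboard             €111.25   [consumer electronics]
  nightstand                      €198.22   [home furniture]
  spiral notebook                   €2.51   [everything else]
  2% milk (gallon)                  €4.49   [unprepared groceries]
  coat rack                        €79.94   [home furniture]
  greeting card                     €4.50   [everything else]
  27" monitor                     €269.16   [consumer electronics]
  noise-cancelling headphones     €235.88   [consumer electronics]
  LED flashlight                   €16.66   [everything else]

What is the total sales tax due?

€101.96

Phone case €39.91: everything else → 6.75% → €2.69
Area rug (5x8) €315.29: home furniture → 5% + 3.25% surcharge = 8.25% → €26.01
Scented candle €11.12: everything else → 6.75% → €0.75
Mechanical keyboard €111.25: consumer electronics → 9.25% → €10.29
Nightstand €198.22: home furniture → 5% → €9.91
Spiral notebook €2.51: everything else → 6.75% → €0.17
2% milk (gallon) €4.49: unprepared groceries → 0% → €0.00
Coat rack €79.94: home furniture → 5% → €4.00
Greeting card €4.50: everything else → 6.75% → €0.30
27" monitor €269.16: consumer electronics → 9.25% → €24.90
Noise-cancelling headphones €235.88: consumer electronics → 9.25% → €21.82
LED flashlight €16.66: everything else → 6.75% → €1.12
Total tax = €2.69 + €26.01 + €0.75 + €10.29 + €9.91 + €0.17 + €4.00 + €0.30 + €24.90 + €21.82 + €1.12 = €101.96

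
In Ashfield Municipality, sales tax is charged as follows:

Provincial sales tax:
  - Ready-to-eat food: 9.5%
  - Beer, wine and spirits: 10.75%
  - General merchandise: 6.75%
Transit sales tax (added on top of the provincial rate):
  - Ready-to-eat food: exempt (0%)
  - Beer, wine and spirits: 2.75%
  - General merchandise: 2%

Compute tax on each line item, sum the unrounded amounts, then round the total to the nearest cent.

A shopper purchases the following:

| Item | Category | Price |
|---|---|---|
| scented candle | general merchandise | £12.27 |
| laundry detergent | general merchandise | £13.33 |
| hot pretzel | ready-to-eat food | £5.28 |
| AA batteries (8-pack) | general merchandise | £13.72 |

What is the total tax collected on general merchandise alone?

Scented candle £12.27: general merchandise → 6.75% + 2% transit = 8.75% → £1.073625
Laundry detergent £13.33: general merchandise → 6.75% + 2% transit = 8.75% → £1.166375
AA batteries (8-pack) £13.72: general merchandise → 6.75% + 2% transit = 8.75% → £1.2005
Tax on general merchandise: unrounded sum = £3.4405 → £3.44

£3.44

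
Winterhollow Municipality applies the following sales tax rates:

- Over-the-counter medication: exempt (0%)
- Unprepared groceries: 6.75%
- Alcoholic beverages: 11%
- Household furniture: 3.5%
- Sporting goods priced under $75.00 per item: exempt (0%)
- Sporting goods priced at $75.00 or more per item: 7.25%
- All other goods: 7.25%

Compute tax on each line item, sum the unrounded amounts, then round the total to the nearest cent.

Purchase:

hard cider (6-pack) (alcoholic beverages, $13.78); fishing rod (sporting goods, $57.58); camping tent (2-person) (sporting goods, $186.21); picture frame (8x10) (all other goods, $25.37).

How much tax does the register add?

$16.86

Hard cider (6-pack) $13.78: alcoholic beverages → 11% → $1.5158
Fishing rod $57.58: sporting goods, under $75.00 → 0% → $0.00
Camping tent (2-person) $186.21: sporting goods, $75.00 or more → 7.25% → $13.500225
Picture frame (8x10) $25.37: all other goods → 7.25% → $1.839325
Unrounded tax sum = $16.85535 → $16.86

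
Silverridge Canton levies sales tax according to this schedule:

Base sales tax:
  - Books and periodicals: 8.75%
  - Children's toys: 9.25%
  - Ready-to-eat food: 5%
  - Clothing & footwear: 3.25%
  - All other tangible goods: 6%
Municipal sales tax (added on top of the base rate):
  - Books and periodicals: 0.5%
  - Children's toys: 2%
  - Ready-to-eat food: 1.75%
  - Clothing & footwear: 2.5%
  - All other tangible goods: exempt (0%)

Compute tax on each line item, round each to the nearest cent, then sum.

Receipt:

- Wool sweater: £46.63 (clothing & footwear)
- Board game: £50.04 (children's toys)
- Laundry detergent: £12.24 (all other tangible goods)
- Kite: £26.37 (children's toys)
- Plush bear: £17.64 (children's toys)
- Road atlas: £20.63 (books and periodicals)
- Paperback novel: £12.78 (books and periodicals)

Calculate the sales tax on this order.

£17.08

Wool sweater £46.63: clothing & footwear → 3.25% + 2.5% municipal = 5.75% → £2.68
Board game £50.04: children's toys → 9.25% + 2% municipal = 11.25% → £5.63
Laundry detergent £12.24: all other tangible goods → 6% + 0% municipal = 6% → £0.73
Kite £26.37: children's toys → 9.25% + 2% municipal = 11.25% → £2.97
Plush bear £17.64: children's toys → 9.25% + 2% municipal = 11.25% → £1.98
Road atlas £20.63: books and periodicals → 8.75% + 0.5% municipal = 9.25% → £1.91
Paperback novel £12.78: books and periodicals → 8.75% + 0.5% municipal = 9.25% → £1.18
Total tax = £2.68 + £5.63 + £0.73 + £2.97 + £1.98 + £1.91 + £1.18 = £17.08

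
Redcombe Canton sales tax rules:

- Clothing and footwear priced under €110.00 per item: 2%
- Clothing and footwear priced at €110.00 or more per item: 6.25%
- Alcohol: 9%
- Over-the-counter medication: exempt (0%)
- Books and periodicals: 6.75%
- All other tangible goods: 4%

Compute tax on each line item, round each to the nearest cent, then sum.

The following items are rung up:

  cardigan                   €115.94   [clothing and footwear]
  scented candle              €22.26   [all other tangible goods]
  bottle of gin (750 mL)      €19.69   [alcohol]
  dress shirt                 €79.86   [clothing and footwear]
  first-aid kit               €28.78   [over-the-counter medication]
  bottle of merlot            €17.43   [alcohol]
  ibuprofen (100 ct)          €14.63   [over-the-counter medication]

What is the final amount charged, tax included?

Cardigan €115.94: clothing and footwear, €110.00 or more → 6.25% → €7.25
Scented candle €22.26: all other tangible goods → 4% → €0.89
Bottle of gin (750 mL) €19.69: alcohol → 9% → €1.77
Dress shirt €79.86: clothing and footwear, under €110.00 → 2% → €1.60
First-aid kit €28.78: over-the-counter medication → 0% → €0.00
Bottle of merlot €17.43: alcohol → 9% → €1.57
Ibuprofen (100 ct) €14.63: over-the-counter medication → 0% → €0.00
Subtotal = €298.59; tax = €13.08; total due = €311.67

€311.67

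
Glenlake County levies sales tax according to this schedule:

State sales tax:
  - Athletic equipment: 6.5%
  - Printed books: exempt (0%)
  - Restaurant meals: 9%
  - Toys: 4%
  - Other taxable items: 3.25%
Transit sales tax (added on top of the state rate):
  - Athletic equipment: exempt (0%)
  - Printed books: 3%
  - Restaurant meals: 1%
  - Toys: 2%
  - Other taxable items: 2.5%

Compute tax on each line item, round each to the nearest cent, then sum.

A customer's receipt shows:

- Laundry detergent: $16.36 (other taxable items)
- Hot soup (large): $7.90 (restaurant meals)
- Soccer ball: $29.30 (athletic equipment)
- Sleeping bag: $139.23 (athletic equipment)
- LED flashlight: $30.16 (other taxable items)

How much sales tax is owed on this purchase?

$14.41

Laundry detergent $16.36: other taxable items → 3.25% + 2.5% transit = 5.75% → $0.94
Hot soup (large) $7.90: restaurant meals → 9% + 1% transit = 10% → $0.79
Soccer ball $29.30: athletic equipment → 6.5% + 0% transit = 6.5% → $1.90
Sleeping bag $139.23: athletic equipment → 6.5% + 0% transit = 6.5% → $9.05
LED flashlight $30.16: other taxable items → 3.25% + 2.5% transit = 5.75% → $1.73
Total tax = $0.94 + $0.79 + $1.90 + $9.05 + $1.73 = $14.41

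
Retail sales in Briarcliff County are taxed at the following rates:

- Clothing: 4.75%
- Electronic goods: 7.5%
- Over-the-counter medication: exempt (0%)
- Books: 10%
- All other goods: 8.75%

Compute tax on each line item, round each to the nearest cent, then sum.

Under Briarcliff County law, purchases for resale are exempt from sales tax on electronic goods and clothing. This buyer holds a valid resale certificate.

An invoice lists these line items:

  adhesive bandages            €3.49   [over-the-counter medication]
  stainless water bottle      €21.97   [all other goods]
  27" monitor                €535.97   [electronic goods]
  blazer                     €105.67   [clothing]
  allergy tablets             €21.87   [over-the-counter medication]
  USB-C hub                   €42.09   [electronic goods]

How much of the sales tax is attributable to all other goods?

€1.92

Stainless water bottle €21.97: all other goods → 8.75% → €1.92
Tax on all other goods = €1.92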